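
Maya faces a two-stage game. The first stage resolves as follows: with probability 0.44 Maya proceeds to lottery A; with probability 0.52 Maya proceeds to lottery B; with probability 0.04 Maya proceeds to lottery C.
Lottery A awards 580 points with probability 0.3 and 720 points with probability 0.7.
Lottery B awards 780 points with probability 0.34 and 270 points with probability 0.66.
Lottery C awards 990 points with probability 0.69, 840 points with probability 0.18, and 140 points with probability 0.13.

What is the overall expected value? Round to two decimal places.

EV(A) = 0.3 × 580 + 0.7 × 720 = 174 + 504 = 678
EV(B) = 0.34 × 780 + 0.66 × 270 = 265.2 + 178.2 = 443.4
EV(C) = 0.69 × 990 + 0.18 × 840 + 0.13 × 140 = 683.1 + 151.2 + 18.2 = 852.5
Overall = 0.44 × 678 + 0.52 × 443.4 + 0.04 × 852.5 = 298.32 + 230.568 + 34.1 = 562.988

562.99 points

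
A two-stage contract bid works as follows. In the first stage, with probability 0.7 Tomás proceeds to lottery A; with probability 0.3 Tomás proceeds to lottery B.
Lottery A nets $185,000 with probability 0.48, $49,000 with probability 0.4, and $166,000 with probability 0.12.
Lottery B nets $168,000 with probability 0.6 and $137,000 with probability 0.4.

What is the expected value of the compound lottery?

EV(A) = 0.48 × 185000 + 0.4 × 49000 + 0.12 × 166000 = 88800 + 19600 + 19920 = 128320
EV(B) = 0.6 × 168000 + 0.4 × 137000 = 100800 + 54800 = 155600
Overall = 0.7 × 128320 + 0.3 × 155600 = 89824 + 46680 = 136504

$136,504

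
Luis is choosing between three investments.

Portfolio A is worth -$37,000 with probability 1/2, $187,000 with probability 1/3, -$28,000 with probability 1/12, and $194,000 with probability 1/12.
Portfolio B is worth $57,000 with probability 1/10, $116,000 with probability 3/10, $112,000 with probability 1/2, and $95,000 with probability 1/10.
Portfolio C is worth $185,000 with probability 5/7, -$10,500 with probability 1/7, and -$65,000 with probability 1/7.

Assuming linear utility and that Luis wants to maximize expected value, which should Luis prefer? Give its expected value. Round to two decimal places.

Portfolio A = 1/2 × (-37000) + 1/3 × 187000 + 1/12 × (-28000) + 1/12 × 194000 = -18500 + 62333.3333 − 2333.3333 + 16166.6667 = 57666.6667
Portfolio B = 1/10 × 57000 + 3/10 × 116000 + 1/2 × 112000 + 1/10 × 95000 = 5700 + 34800 + 56000 + 9500 = 106000
Portfolio C = 5/7 × 185000 + 1/7 × (-10500) + 1/7 × (-65000) = 132142.8571 − 1500 − 9285.7143 = 121357.1429

Portfolio C ($121,357.14)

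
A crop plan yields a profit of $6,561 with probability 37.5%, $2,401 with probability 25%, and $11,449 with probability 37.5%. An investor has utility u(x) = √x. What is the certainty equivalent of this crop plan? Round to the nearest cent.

$6,847.56

E[u] = 0.375·√6561 + 0.25·√2401 + 0.375·√11449 = 0.375·81 + 0.25·49 + 0.375·107 = 82.75
CE = (82.75)² = 6847.5625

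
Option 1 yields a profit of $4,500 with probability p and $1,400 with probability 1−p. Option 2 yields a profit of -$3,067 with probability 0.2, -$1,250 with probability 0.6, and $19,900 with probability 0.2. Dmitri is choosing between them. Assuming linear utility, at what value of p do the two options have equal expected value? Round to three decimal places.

EV(Option 2) = 0.2 × (-3067) + 0.6 × (-1250) + 0.2 × 19900 = -613.4 − 750 + 3980 = 2616.6
p·4500 + (1−p)·1400 = 2616.6
3100p + 1400 = 2616.6
p = (2616.6 − 1400) / 3100

p = 0.392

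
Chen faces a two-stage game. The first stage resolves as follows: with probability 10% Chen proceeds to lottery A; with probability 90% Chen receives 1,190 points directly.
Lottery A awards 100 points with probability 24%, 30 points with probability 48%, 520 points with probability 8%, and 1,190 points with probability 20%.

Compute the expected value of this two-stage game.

EV(A) = 0.24 × 100 + 0.48 × 30 + 0.08 × 520 + 0.2 × 1190 = 24 + 14.4 + 41.6 + 238 = 318
Branch B: 1190 (certain)
Overall = 0.1 × 318 + 0.9 × 1190 = 31.8 + 1071 = 1102.8

1102.8 points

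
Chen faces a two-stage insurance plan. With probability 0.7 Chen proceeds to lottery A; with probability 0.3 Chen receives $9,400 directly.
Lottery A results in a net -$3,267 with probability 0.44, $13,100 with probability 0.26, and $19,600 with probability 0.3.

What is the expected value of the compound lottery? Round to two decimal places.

EV(A) = 0.44 × (-3267) + 0.26 × 13100 + 0.3 × 19600 = -1437.48 + 3406 + 5880 = 7848.52
Branch B: 9400 (certain)
Overall = 0.7 × 7848.52 + 0.3 × 9400 = 5493.964 + 2820 = 8313.964

$8,313.96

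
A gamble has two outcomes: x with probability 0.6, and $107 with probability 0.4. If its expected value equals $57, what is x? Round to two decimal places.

0.6·x + 0.4·107 = 57
0.6·x = 57 − 42.8 = 14.2
x = 14.2 / 0.6 = 23.6667

x = $23.67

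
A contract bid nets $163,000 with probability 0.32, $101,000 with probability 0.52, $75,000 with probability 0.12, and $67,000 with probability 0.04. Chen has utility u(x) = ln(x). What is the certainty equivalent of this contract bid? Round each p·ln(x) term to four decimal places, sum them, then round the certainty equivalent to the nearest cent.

E[u] = 0.32·ln(163000) + 0.52·ln(101000) + 0.12·ln(75000) + 0.04·ln(67000) = 3.8405 + 5.9919 + 1.3470 + 0.4445 = 11.6239
CE = e^11.6239 ≈ 111736.65

$111,736.65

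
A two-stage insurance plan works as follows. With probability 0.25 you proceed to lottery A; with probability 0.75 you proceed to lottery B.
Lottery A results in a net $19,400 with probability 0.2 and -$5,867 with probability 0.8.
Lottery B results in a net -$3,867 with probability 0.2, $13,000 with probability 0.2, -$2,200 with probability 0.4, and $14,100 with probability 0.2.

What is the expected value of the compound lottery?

EV(A) = 0.2 × 19400 + 0.8 × (-5867) = 3880 − 4693.6 = -813.6
EV(B) = 0.2 × (-3867) + 0.2 × 13000 + 0.4 × (-2200) + 0.2 × 14100 = -773.4 + 2600 − 880 + 2820 = 3766.6
Overall = 0.25 × (-813.6) + 0.75 × 3766.6 = -203.4 + 2824.95 = 2621.55

$2,621.55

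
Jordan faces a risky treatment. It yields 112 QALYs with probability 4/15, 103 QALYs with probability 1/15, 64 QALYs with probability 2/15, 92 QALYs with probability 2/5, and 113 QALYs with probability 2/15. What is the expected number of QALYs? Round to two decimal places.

97.13 QALYs

EV = 4/15 × 112 + 1/15 × 103 + 2/15 × 64 + 2/5 × 92 + 2/15 × 113 = 29.8667 + 6.8667 + 8.5333 + 36.8 + 15.0667 = 97.1333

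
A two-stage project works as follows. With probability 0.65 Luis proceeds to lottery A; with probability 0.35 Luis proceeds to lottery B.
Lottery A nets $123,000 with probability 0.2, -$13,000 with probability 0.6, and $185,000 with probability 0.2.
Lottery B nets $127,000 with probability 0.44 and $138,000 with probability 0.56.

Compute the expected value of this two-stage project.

EV(A) = 0.2 × 123000 + 0.6 × (-13000) + 0.2 × 185000 = 24600 − 7800 + 37000 = 53800
EV(B) = 0.44 × 127000 + 0.56 × 138000 = 55880 + 77280 = 133160
Overall = 0.65 × 53800 + 0.35 × 133160 = 34970 + 46606 = 81576

$81,576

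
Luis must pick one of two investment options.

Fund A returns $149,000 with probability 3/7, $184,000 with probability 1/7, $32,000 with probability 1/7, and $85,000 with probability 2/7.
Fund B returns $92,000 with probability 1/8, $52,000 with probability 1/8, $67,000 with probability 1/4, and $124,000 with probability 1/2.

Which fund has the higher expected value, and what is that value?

Fund A ($119,000)

Fund A = 3/7 × 149000 + 1/7 × 184000 + 1/7 × 32000 + 2/7 × 85000 = 63857.1429 + 26285.7143 + 4571.4286 + 24285.7143 = 119000
Fund B = 1/8 × 92000 + 1/8 × 52000 + 1/4 × 67000 + 1/2 × 124000 = 11500 + 6500 + 16750 + 62000 = 96750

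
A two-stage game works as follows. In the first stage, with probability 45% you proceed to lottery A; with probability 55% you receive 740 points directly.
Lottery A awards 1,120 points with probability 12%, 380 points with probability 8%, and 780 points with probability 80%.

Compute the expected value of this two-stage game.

761.96 points

EV(A) = 0.12 × 1120 + 0.08 × 380 + 0.8 × 780 = 134.4 + 30.4 + 624 = 788.8
Branch B: 740 (certain)
Overall = 0.45 × 788.8 + 0.55 × 740 = 354.96 + 407 = 761.96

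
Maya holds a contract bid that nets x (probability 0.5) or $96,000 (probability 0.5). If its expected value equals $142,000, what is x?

0.5·x + 0.5·96000 = 142000
0.5·x = 142000 − 48000 = 94000
x = 94000 / 0.5 = 188000

x = $188,000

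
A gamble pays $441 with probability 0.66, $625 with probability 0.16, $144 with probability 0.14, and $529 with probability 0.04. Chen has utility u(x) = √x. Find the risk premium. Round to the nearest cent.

E[u] = 0.66·√441 + 0.16·√625 + 0.14·√144 + 0.04·√529 = 0.66·21 + 0.16·25 + 0.14·12 + 0.04·23 = 20.46
CE = (20.46)² = 418.6116
Risk premium = EV − CE = 432.38 − 418.6116 = 13.7684

$13.77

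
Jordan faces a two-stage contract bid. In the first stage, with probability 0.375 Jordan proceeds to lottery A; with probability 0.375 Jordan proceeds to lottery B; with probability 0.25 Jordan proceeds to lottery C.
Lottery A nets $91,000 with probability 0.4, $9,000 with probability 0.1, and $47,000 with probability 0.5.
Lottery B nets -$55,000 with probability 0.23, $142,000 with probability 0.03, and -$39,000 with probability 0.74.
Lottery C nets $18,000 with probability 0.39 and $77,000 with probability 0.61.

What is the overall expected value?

EV(A) = 0.4 × 91000 + 0.1 × 9000 + 0.5 × 47000 = 36400 + 900 + 23500 = 60800
EV(B) = 0.23 × (-55000) + 0.03 × 142000 + 0.74 × (-39000) = -12650 + 4260 − 28860 = -37250
EV(C) = 0.39 × 18000 + 0.61 × 77000 = 7020 + 46970 = 53990
Overall = 0.375 × 60800 + 0.375 × (-37250) + 0.25 × 53990 = 22800 − 13968.75 + 13497.5 = 22328.75

$22,328.75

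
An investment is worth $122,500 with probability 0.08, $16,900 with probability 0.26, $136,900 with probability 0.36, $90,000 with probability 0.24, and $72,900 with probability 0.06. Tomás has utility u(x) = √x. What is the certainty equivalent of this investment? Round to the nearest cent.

E[u] = 0.08·√122500 + 0.26·√16900 + 0.36·√136900 + 0.24·√90000 + 0.06·√72900 = 0.08·350 + 0.26·130 + 0.36·370 + 0.24·300 + 0.06·270 = 283.2
CE = (283.2)² = 80202.24

$80,202.24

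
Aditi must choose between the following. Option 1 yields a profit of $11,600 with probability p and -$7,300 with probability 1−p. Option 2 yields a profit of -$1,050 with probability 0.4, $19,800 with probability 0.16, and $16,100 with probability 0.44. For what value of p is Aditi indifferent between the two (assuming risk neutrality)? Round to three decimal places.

EV(Option 2) = 0.4 × (-1050) + 0.16 × 19800 + 0.44 × 16100 = -420 + 3168 + 7084 = 9832
p·11600 + (1−p)·(-7300) = 9832
18900p − 7300 = 9832
p = (9832 + 7300) / 18900

p = 0.906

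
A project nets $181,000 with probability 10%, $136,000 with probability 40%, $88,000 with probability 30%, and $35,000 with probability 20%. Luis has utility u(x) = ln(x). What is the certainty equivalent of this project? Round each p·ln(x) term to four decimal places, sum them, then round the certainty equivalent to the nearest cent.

E[u] = 0.1·ln(181000) + 0.4·ln(136000) + 0.3·ln(88000) + 0.2·ln(35000) = 1.2106 + 4.7282 + 3.4155 + 2.0926 = 11.4469
CE = e^11.4469 ≈ 93610.70

$93,610.70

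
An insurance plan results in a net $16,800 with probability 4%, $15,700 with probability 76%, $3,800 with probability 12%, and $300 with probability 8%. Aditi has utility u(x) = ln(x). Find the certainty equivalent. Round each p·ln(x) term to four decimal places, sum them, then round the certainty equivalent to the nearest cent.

E[u] = 0.04·ln(16800) + 0.76·ln(15700) + 0.12·ln(3800) + 0.08·ln(300) = 0.3892 + 7.3427 + 0.9891 + 0.4563 = 9.1773
CE = e^9.1773 ≈ 9674.99

$9,674.99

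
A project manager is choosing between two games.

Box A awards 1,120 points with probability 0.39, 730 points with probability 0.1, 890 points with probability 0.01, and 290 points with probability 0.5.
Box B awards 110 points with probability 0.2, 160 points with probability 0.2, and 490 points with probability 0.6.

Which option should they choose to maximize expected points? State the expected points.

Box A = 0.39 × 1120 + 0.1 × 730 + 0.01 × 890 + 0.5 × 290 = 436.8 + 73 + 8.9 + 145 = 663.7
Box B = 0.2 × 110 + 0.2 × 160 + 0.6 × 490 = 22 + 32 + 294 = 348

Box A (663.7 points)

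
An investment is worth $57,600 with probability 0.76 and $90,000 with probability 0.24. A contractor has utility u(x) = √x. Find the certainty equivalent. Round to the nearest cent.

$64,719.36

E[u] = 0.76·√57600 + 0.24·√90000 = 0.76·240 + 0.24·300 = 254.4
CE = (254.4)² = 64719.36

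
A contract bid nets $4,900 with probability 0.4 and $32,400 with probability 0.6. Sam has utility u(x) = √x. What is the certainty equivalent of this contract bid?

E[u] = 0.4·√4900 + 0.6·√32400 = 0.4·70 + 0.6·180 = 136
CE = (136)² = 18496

$18,496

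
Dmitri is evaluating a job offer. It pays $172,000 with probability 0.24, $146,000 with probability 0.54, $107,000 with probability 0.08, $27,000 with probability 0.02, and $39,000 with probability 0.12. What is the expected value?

EV = 0.24 × 172000 + 0.54 × 146000 + 0.08 × 107000 + 0.02 × 27000 + 0.12 × 39000 = 41280 + 78840 + 8560 + 540 + 4680 = 133900

$133,900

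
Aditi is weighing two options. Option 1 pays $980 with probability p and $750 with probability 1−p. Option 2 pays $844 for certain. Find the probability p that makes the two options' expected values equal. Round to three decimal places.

p = 0.409

p·980 + (1−p)·750 = 844
230p + 750 = 844
p = (844 − 750) / 230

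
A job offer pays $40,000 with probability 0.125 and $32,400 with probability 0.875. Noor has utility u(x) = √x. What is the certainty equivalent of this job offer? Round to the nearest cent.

$33,306.25

E[u] = 0.125·√40000 + 0.875·√32400 = 0.125·200 + 0.875·180 = 182.5
CE = (182.5)² = 33306.25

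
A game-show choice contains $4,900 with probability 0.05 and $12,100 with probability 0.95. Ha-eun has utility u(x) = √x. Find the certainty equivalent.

$11,664

E[u] = 0.05·√4900 + 0.95·√12100 = 0.05·70 + 0.95·110 = 108
CE = (108)² = 11664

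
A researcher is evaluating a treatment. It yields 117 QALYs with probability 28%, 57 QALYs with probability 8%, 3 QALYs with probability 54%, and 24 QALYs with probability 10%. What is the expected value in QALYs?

EV = 0.28 × 117 + 0.08 × 57 + 0.54 × 3 + 0.1 × 24 = 32.76 + 4.56 + 1.62 + 2.4 = 41.34

41.34 QALYs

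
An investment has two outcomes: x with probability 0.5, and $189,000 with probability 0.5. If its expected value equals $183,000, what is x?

0.5·x + 0.5·189000 = 183000
0.5·x = 183000 − 94500 = 88500
x = 88500 / 0.5 = 177000

x = $177,000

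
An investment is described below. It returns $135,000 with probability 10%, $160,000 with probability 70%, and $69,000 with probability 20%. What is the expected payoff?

EV = 0.1 × 135000 + 0.7 × 160000 + 0.2 × 69000 = 13500 + 112000 + 13800 = 139300

$139,300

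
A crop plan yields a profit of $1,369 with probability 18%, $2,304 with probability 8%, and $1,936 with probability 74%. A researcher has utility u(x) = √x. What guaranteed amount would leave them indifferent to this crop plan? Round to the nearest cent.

$1,854.16

E[u] = 0.18·√1369 + 0.08·√2304 + 0.74·√1936 = 0.18·37 + 0.08·48 + 0.74·44 = 43.06
CE = (43.06)² = 1854.1636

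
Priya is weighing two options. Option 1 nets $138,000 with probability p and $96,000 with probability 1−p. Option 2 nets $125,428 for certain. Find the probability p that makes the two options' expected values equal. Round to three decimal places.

p = 0.701

p·138000 + (1−p)·96000 = 125428
42000p + 96000 = 125428
p = (125428 − 96000) / 42000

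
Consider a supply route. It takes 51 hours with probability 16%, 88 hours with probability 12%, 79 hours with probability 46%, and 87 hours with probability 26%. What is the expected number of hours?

EV = 0.16 × 51 + 0.12 × 88 + 0.46 × 79 + 0.26 × 87 = 8.16 + 10.56 + 36.34 + 22.62 = 77.68

77.68 hours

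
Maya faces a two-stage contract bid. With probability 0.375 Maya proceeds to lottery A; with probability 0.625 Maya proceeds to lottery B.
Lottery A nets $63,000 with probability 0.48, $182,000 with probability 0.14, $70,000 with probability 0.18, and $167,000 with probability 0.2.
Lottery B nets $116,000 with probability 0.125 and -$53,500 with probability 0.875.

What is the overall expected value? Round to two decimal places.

EV(A) = 0.48 × 63000 + 0.14 × 182000 + 0.18 × 70000 + 0.2 × 167000 = 30240 + 25480 + 12600 + 33400 = 101720
EV(B) = 0.125 × 116000 + 0.875 × (-53500) = 14500 − 46812.5 = -32312.5
Overall = 0.375 × 101720 + 0.625 × (-32312.5) = 38145 − 20195.3125 = 17949.6875

$17,949.69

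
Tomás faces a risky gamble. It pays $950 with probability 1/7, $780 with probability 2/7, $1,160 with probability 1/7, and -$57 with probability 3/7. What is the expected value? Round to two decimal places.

$499.86

EV = 1/7 × 950 + 2/7 × 780 + 1/7 × 1160 + 3/7 × (-57) = 135.7143 + 222.8571 + 165.7143 − 24.4286 = 499.8571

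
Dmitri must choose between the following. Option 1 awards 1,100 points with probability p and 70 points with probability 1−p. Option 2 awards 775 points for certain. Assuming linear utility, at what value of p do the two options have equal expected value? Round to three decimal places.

p·1100 + (1−p)·70 = 775
1030p + 70 = 775
p = (775 − 70) / 1030

p = 0.684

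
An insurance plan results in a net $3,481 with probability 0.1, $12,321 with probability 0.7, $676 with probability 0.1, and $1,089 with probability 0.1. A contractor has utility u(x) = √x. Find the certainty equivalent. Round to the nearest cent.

$8,010.25

E[u] = 0.1·√3481 + 0.7·√12321 + 0.1·√676 + 0.1·√1089 = 0.1·59 + 0.7·111 + 0.1·26 + 0.1·33 = 89.5
CE = (89.5)² = 8010.25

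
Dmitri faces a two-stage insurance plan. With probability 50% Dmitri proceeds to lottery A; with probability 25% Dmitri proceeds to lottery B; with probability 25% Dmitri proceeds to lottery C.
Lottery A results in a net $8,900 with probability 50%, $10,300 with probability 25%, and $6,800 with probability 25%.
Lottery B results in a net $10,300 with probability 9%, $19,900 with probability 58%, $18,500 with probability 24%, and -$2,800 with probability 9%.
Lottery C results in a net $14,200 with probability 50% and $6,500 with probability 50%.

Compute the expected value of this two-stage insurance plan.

$11,114.25

EV(A) = 0.5 × 8900 + 0.25 × 10300 + 0.25 × 6800 = 4450 + 2575 + 1700 = 8725
EV(B) = 0.09 × 10300 + 0.58 × 19900 + 0.24 × 18500 + 0.09 × (-2800) = 927 + 11542 + 4440 − 252 = 16657
EV(C) = 0.5 × 14200 + 0.5 × 6500 = 7100 + 3250 = 10350
Overall = 0.5 × 8725 + 0.25 × 16657 + 0.25 × 10350 = 4362.5 + 4164.25 + 2587.5 = 11114.25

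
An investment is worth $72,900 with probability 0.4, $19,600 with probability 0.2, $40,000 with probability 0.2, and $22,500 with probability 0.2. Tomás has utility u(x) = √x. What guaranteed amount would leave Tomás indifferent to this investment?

E[u] = 0.4·√72900 + 0.2·√19600 + 0.2·√40000 + 0.2·√22500 = 0.4·270 + 0.2·140 + 0.2·200 + 0.2·150 = 206
CE = (206)² = 42436

$42,436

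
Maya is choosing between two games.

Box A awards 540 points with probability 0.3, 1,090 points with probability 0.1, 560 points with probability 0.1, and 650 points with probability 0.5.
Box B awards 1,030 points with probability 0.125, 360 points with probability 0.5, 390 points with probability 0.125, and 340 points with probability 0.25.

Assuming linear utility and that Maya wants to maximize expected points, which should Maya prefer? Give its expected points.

Box A = 0.3 × 540 + 0.1 × 1090 + 0.1 × 560 + 0.5 × 650 = 162 + 109 + 56 + 325 = 652
Box B = 0.125 × 1030 + 0.5 × 360 + 0.125 × 390 + 0.25 × 340 = 128.75 + 180 + 48.75 + 85 = 442.5

Box A (652 points)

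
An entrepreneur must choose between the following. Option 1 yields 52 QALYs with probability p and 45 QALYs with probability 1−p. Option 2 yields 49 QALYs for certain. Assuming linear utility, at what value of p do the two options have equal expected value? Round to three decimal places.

p·52 + (1−p)·45 = 49
7p + 45 = 49
p = (49 − 45) / 7

p = 0.571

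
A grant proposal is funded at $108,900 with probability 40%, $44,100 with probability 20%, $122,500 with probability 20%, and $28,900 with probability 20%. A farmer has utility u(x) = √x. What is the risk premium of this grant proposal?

$5,376

E[u] = 0.4·√108900 + 0.2·√44100 + 0.2·√122500 + 0.2·√28900 = 0.4·330 + 0.2·210 + 0.2·350 + 0.2·170 = 278
CE = (278)² = 77284
Risk premium = EV − CE = 82660 − 77284 = 5376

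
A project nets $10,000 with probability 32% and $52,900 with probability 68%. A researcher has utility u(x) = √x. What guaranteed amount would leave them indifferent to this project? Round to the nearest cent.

E[u] = 0.32·√10000 + 0.68·√52900 = 0.32·100 + 0.68·230 = 188.4
CE = (188.4)² = 35494.56

$35,494.56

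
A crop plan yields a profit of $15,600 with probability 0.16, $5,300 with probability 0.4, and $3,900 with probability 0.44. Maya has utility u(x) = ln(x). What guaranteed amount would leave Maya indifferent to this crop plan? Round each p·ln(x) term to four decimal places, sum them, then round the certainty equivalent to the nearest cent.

$5,503.83

E[u] = 0.16·ln(15600) + 0.4·ln(5300) + 0.44·ln(3900) = 1.5448 + 3.4302 + 3.6382 = 8.6132
CE = e^8.6132 ≈ 5503.83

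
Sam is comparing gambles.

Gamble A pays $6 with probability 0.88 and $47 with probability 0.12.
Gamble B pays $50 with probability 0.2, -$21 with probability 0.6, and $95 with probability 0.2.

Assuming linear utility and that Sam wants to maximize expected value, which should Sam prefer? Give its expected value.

Gamble A = 0.88 × 6 + 0.12 × 47 = 5.28 + 5.64 = 10.92
Gamble B = 0.2 × 50 + 0.6 × (-21) + 0.2 × 95 = 10 − 12.6 + 19 = 16.4

Gamble B ($16.40)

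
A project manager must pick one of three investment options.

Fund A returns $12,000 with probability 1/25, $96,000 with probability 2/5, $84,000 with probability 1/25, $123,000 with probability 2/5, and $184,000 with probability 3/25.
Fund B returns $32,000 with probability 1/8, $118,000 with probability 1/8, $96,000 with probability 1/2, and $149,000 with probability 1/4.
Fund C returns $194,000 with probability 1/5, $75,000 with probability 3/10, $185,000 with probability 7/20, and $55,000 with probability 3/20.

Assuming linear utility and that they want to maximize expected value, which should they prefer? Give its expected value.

Fund C ($134,300)

Fund A = 1/25 × 12000 + 2/5 × 96000 + 1/25 × 84000 + 2/5 × 123000 + 3/25 × 184000 = 480 + 38400 + 3360 + 49200 + 22080 = 113520
Fund B = 1/8 × 32000 + 1/8 × 118000 + 1/2 × 96000 + 1/4 × 149000 = 4000 + 14750 + 48000 + 37250 = 104000
Fund C = 1/5 × 194000 + 3/10 × 75000 + 7/20 × 185000 + 3/20 × 55000 = 38800 + 22500 + 64750 + 8250 = 134300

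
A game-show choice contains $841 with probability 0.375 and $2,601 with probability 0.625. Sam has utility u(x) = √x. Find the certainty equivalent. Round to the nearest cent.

E[u] = 0.375·√841 + 0.625·√2601 = 0.375·29 + 0.625·51 = 42.75
CE = (42.75)² = 1827.5625

$1,827.56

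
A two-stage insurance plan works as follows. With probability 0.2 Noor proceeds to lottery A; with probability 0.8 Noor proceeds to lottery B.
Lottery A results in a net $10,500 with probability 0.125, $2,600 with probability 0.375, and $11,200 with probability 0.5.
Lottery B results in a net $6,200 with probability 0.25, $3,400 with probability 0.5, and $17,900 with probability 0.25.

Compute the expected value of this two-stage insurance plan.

$7,757.50

EV(A) = 0.125 × 10500 + 0.375 × 2600 + 0.5 × 11200 = 1312.5 + 975 + 5600 = 7887.5
EV(B) = 0.25 × 6200 + 0.5 × 3400 + 0.25 × 17900 = 1550 + 1700 + 4475 = 7725
Overall = 0.2 × 7887.5 + 0.8 × 7725 = 1577.5 + 6180 = 7757.5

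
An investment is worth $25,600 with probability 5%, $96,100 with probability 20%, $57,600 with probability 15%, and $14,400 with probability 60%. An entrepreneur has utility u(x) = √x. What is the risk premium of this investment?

$6,096

E[u] = 0.05·√25600 + 0.2·√96100 + 0.15·√57600 + 0.6·√14400 = 0.05·160 + 0.2·310 + 0.15·240 + 0.6·120 = 178
CE = (178)² = 31684
Risk premium = EV − CE = 37780 − 31684 = 6096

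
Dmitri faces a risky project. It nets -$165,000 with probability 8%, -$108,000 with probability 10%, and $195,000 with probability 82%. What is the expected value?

$135,900

EV = 0.08 × (-165000) + 0.1 × (-108000) + 0.82 × 195000 = -13200 − 10800 + 159900 = 135900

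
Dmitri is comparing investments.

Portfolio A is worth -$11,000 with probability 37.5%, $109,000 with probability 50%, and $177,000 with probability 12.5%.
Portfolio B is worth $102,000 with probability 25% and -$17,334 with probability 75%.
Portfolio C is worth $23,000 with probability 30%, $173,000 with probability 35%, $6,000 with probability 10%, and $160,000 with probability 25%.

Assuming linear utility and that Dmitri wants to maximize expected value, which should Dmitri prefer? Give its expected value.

Portfolio A = 0.375 × (-11000) + 0.5 × 109000 + 0.125 × 177000 = -4125 + 54500 + 22125 = 72500
Portfolio B = 0.25 × 102000 + 0.75 × (-17334) = 25500 − 13000.5 = 12499.5
Portfolio C = 0.3 × 23000 + 0.35 × 173000 + 0.1 × 6000 + 0.25 × 160000 = 6900 + 60550 + 600 + 40000 = 108050

Portfolio C ($108,050)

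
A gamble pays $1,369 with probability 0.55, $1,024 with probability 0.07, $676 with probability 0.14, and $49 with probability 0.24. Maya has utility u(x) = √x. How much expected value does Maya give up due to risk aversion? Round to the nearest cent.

E[u] = 0.55·√1369 + 0.07·√1024 + 0.14·√676 + 0.24·√49 = 0.55·37 + 0.07·32 + 0.14·26 + 0.24·7 = 27.91
CE = (27.91)² = 778.9681
Risk premium = EV − CE = 931.03 − 778.9681 = 152.0619

$152.06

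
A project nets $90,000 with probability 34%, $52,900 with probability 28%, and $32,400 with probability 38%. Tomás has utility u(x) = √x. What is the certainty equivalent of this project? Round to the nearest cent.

E[u] = 0.34·√90000 + 0.28·√52900 + 0.38·√32400 = 0.34·300 + 0.28·230 + 0.38·180 = 234.8
CE = (234.8)² = 55131.04

$55,131.04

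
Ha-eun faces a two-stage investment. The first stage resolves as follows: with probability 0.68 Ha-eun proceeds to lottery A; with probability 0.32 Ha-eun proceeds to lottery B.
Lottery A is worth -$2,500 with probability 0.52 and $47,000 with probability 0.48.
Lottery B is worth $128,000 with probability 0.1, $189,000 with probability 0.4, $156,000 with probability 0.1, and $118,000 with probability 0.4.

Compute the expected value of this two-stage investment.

$62,840.80

EV(A) = 0.52 × (-2500) + 0.48 × 47000 = -1300 + 22560 = 21260
EV(B) = 0.1 × 128000 + 0.4 × 189000 + 0.1 × 156000 + 0.4 × 118000 = 12800 + 75600 + 15600 + 47200 = 151200
Overall = 0.68 × 21260 + 0.32 × 151200 = 14456.8 + 48384 = 62840.8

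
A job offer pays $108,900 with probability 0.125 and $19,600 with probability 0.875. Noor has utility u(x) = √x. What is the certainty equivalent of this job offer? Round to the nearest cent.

E[u] = 0.125·√108900 + 0.875·√19600 = 0.125·330 + 0.875·140 = 163.75
CE = (163.75)² = 26814.0625

$26,814.06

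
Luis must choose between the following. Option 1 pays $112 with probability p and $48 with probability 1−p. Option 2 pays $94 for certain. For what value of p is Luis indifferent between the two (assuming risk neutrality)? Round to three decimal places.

p = 0.719

p·112 + (1−p)·48 = 94
64p + 48 = 94
p = (94 − 48) / 64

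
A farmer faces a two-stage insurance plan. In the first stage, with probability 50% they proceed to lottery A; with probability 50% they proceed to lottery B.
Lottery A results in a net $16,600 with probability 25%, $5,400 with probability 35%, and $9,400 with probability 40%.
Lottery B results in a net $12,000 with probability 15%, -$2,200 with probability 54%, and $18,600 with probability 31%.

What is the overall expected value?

EV(A) = 0.25 × 16600 + 0.35 × 5400 + 0.4 × 9400 = 4150 + 1890 + 3760 = 9800
EV(B) = 0.15 × 12000 + 0.54 × (-2200) + 0.31 × 18600 = 1800 − 1188 + 5766 = 6378
Overall = 0.5 × 9800 + 0.5 × 6378 = 4900 + 3189 = 8089

$8,089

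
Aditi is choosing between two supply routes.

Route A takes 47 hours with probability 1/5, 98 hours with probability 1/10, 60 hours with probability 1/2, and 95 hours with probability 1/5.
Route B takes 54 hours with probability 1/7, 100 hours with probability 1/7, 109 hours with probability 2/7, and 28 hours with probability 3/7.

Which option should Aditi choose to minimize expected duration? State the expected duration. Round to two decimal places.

Route B (65.14 hours)

Route A = 1/5 × 47 + 1/10 × 98 + 1/2 × 60 + 1/5 × 95 = 9.4 + 9.8 + 30 + 19 = 68.2
Route B = 1/7 × 54 + 1/7 × 100 + 2/7 × 109 + 3/7 × 28 = 7.7143 + 14.2857 + 31.1429 + 12 = 65.1429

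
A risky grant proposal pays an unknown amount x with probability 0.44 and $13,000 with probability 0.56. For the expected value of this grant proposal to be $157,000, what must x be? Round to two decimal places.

x = $340,272.73

0.44·x + 0.56·13000 = 157000
0.44·x = 157000 − 7280 = 149720
x = 149720 / 0.44 = 340272.7273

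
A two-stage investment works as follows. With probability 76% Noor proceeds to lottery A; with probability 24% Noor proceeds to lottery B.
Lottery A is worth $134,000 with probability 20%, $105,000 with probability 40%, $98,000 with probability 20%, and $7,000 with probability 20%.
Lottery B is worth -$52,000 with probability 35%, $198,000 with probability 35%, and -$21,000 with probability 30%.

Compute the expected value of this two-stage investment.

$79,000

EV(A) = 0.2 × 134000 + 0.4 × 105000 + 0.2 × 98000 + 0.2 × 7000 = 26800 + 42000 + 19600 + 1400 = 89800
EV(B) = 0.35 × (-52000) + 0.35 × 198000 + 0.3 × (-21000) = -18200 + 69300 − 6300 = 44800
Overall = 0.76 × 89800 + 0.24 × 44800 = 68248 + 10752 = 79000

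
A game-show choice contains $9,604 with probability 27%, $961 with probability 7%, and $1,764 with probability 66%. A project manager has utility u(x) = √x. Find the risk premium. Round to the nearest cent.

E[u] = 0.27·√9604 + 0.07·√961 + 0.66·√1764 = 0.27·98 + 0.07·31 + 0.66·42 = 56.35
CE = (56.35)² = 3175.3225
Risk premium = EV − CE = 3824.59 − 3175.3225 = 649.2675

$649.27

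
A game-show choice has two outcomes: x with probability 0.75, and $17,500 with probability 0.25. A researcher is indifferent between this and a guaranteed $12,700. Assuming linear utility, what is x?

0.75·x + 0.25·17500 = 12700
0.75·x = 12700 − 4375 = 8325
x = 8325 / 0.75 = 11100

x = $11,100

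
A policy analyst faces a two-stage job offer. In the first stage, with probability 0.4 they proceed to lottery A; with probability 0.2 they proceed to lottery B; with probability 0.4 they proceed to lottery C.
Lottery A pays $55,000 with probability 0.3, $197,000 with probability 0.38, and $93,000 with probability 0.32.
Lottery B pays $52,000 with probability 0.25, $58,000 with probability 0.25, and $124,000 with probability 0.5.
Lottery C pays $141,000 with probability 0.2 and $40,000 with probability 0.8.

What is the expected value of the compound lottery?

EV(A) = 0.3 × 55000 + 0.38 × 197000 + 0.32 × 93000 = 16500 + 74860 + 29760 = 121120
EV(B) = 0.25 × 52000 + 0.25 × 58000 + 0.5 × 124000 = 13000 + 14500 + 62000 = 89500
EV(C) = 0.2 × 141000 + 0.8 × 40000 = 28200 + 32000 = 60200
Overall = 0.4 × 121120 + 0.2 × 89500 + 0.4 × 60200 = 48448 + 17900 + 24080 = 90428

$90,428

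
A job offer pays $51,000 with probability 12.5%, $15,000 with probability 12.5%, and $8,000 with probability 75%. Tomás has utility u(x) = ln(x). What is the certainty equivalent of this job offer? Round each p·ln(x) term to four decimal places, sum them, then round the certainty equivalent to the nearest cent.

E[u] = 0.125·ln(51000) + 0.125·ln(15000) + 0.75·ln(8000) = 1.3549 + 1.2020 + 6.7404 = 9.2973
CE = e^9.2973 ≈ 10908.53

$10,908.53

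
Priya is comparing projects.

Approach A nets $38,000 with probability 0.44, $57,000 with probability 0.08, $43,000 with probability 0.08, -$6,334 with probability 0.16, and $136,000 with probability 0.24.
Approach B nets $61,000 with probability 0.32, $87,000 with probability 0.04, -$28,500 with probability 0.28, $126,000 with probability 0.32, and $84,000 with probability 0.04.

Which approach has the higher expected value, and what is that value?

Approach B ($58,700)

Approach A = 0.44 × 38000 + 0.08 × 57000 + 0.08 × 43000 + 0.16 × (-6334) + 0.24 × 136000 = 16720 + 4560 + 3440 − 1013.44 + 32640 = 56346.56
Approach B = 0.32 × 61000 + 0.04 × 87000 + 0.28 × (-28500) + 0.32 × 126000 + 0.04 × 84000 = 19520 + 3480 − 7980 + 40320 + 3360 = 58700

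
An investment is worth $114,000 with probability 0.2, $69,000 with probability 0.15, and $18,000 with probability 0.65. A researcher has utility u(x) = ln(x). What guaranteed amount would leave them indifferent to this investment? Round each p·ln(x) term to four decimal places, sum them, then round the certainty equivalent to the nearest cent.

E[u] = 0.2·ln(114000) + 0.15·ln(69000) + 0.65·ln(18000) = 2.3288 + 1.6713 + 6.3688 = 10.3689
CE = e^10.3689 ≈ 31853.42

$31,853.42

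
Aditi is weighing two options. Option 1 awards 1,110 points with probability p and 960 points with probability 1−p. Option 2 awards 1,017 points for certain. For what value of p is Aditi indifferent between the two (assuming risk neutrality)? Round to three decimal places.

p·1110 + (1−p)·960 = 1017
150p + 960 = 1017
p = (1017 − 960) / 150

p = 0.380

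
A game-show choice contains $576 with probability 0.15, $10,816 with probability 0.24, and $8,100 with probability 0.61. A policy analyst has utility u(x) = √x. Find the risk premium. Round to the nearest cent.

$657.67

E[u] = 0.15·√576 + 0.24·√10816 + 0.61·√8100 = 0.15·24 + 0.24·104 + 0.61·90 = 83.46
CE = (83.46)² = 6965.5716
Risk premium = EV − CE = 7623.24 − 6965.5716 = 657.6684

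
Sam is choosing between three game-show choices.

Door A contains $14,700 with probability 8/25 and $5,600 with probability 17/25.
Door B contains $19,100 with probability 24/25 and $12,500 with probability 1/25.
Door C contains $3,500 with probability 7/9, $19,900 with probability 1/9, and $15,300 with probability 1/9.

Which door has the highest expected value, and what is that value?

Door B ($18,836)

Door A = 8/25 × 14700 + 17/25 × 5600 = 4704 + 3808 = 8512
Door B = 24/25 × 19100 + 1/25 × 12500 = 18336 + 500 = 18836
Door C = 7/9 × 3500 + 1/9 × 19900 + 1/9 × 15300 = 2722.2222 + 2211.1111 + 1700 = 6633.3333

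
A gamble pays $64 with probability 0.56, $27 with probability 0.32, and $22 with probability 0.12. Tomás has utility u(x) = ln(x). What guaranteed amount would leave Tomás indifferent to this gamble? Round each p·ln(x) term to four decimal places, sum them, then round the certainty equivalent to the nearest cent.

$42.72

E[u] = 0.56·ln(64) + 0.32·ln(27) + 0.12·ln(22) = 2.3290 + 1.0547 + 0.3709 = 3.7546
CE = e^3.7546 ≈ 42.72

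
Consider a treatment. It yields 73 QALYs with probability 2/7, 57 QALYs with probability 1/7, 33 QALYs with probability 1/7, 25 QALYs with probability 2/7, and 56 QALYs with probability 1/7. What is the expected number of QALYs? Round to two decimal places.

EV = 2/7 × 73 + 1/7 × 57 + 1/7 × 33 + 2/7 × 25 + 1/7 × 56 = 20.8571 + 8.1429 + 4.7143 + 7.1429 + 8 = 48.8571

48.86 QALYs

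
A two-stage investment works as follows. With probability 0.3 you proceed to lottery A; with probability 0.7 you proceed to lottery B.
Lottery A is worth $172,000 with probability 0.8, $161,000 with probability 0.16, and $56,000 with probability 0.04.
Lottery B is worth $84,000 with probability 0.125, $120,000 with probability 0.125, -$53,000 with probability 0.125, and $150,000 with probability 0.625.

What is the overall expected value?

EV(A) = 0.8 × 172000 + 0.16 × 161000 + 0.04 × 56000 = 137600 + 25760 + 2240 = 165600
EV(B) = 0.125 × 84000 + 0.125 × 120000 + 0.125 × (-53000) + 0.625 × 150000 = 10500 + 15000 − 6625 + 93750 = 112625
Overall = 0.3 × 165600 + 0.7 × 112625 = 49680 + 78837.5 = 128517.5

$128,517.50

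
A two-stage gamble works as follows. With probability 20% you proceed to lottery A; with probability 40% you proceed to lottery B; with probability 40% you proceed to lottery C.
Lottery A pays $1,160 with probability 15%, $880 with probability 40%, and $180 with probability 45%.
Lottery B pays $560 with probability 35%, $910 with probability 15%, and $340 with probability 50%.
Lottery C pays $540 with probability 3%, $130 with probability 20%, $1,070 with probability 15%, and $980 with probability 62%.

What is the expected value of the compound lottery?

$646.52

EV(A) = 0.15 × 1160 + 0.4 × 880 + 0.45 × 180 = 174 + 352 + 81 = 607
EV(B) = 0.35 × 560 + 0.15 × 910 + 0.5 × 340 = 196 + 136.5 + 170 = 502.5
EV(C) = 0.03 × 540 + 0.2 × 130 + 0.15 × 1070 + 0.62 × 980 = 16.2 + 26 + 160.5 + 607.6 = 810.3
Overall = 0.2 × 607 + 0.4 × 502.5 + 0.4 × 810.3 = 121.4 + 201 + 324.12 = 646.52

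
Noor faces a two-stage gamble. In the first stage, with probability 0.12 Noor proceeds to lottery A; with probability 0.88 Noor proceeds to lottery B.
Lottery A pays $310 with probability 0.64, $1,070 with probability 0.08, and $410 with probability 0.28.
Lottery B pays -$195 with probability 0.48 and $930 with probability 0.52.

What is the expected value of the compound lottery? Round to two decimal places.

$391.06

EV(A) = 0.64 × 310 + 0.08 × 1070 + 0.28 × 410 = 198.4 + 85.6 + 114.8 = 398.8
EV(B) = 0.48 × (-195) + 0.52 × 930 = -93.6 + 483.6 = 390
Overall = 0.12 × 398.8 + 0.88 × 390 = 47.856 + 343.2 = 391.056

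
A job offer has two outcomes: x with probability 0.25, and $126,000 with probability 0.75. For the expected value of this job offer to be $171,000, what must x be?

0.25·x + 0.75·126000 = 171000
0.25·x = 171000 − 94500 = 76500
x = 76500 / 0.25 = 306000

x = $306,000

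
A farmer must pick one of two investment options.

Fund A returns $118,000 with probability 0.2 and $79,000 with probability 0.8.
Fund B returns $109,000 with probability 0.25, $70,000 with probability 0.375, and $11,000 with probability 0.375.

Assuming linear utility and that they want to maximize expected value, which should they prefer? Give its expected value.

Fund A = 0.2 × 118000 + 0.8 × 79000 = 23600 + 63200 = 86800
Fund B = 0.25 × 109000 + 0.375 × 70000 + 0.375 × 11000 = 27250 + 26250 + 4125 = 57625

Fund A ($86,800)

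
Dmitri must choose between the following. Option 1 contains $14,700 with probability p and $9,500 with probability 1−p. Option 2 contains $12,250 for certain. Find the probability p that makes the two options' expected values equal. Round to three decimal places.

p = 0.529

p·14700 + (1−p)·9500 = 12250
5200p + 9500 = 12250
p = (12250 − 9500) / 5200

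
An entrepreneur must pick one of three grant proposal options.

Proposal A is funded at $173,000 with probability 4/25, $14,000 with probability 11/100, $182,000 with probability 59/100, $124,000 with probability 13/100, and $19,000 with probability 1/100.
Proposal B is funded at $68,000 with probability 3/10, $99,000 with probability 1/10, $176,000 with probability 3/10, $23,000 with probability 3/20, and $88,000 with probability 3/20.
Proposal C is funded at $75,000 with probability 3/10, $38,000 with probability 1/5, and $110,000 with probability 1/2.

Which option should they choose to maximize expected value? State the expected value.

Proposal A = 4/25 × 173000 + 11/100 × 14000 + 59/100 × 182000 + 13/100 × 124000 + 1/100 × 19000 = 27680 + 1540 + 107380 + 16120 + 190 = 152910
Proposal B = 3/10 × 68000 + 1/10 × 99000 + 3/10 × 176000 + 3/20 × 23000 + 3/20 × 88000 = 20400 + 9900 + 52800 + 3450 + 13200 = 99750
Proposal C = 3/10 × 75000 + 1/5 × 38000 + 1/2 × 110000 = 22500 + 7600 + 55000 = 85100

Proposal A ($152,910)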